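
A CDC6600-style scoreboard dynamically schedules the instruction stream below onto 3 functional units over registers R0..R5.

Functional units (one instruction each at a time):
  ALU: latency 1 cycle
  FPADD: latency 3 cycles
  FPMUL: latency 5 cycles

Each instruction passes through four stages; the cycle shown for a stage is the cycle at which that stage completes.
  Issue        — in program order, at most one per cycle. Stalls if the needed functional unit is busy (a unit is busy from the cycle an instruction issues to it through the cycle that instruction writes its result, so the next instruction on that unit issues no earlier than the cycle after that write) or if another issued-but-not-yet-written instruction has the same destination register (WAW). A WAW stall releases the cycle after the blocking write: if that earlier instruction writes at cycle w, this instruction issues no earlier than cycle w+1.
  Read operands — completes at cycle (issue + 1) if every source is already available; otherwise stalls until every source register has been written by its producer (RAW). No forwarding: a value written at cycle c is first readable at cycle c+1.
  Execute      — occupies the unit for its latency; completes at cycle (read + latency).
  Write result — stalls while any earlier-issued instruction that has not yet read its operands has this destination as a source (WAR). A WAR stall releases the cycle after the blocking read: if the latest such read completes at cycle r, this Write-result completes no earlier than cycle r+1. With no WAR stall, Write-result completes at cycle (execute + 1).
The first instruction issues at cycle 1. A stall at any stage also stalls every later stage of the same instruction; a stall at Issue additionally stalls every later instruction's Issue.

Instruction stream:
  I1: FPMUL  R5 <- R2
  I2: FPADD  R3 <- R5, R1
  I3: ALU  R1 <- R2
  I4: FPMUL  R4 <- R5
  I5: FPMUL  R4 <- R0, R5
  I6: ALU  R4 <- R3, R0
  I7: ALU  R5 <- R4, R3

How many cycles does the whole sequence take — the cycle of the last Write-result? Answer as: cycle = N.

  I1 | 1 | 2 | 7 | 8
  I2 | 2 | 9 | 12 | 13   RAW R5: wait I1 write@8
  I3 | 3 | 4 | 5 | 10   WAR R1: wait I2 read@9
  I4 | 9 | 10 | 15 | 16   struct: FPMUL busy until I1 writes@8
  I5 | 17 | 18 | 23 | 24   struct: FPMUL busy until I4 writes@16
  I6 | 25 | 26 | 27 | 28   WAW R4: wait I5 write@24
  I7 | 29 | 30 | 31 | 32   struct: ALU busy until I6 writes@28

cycle = 32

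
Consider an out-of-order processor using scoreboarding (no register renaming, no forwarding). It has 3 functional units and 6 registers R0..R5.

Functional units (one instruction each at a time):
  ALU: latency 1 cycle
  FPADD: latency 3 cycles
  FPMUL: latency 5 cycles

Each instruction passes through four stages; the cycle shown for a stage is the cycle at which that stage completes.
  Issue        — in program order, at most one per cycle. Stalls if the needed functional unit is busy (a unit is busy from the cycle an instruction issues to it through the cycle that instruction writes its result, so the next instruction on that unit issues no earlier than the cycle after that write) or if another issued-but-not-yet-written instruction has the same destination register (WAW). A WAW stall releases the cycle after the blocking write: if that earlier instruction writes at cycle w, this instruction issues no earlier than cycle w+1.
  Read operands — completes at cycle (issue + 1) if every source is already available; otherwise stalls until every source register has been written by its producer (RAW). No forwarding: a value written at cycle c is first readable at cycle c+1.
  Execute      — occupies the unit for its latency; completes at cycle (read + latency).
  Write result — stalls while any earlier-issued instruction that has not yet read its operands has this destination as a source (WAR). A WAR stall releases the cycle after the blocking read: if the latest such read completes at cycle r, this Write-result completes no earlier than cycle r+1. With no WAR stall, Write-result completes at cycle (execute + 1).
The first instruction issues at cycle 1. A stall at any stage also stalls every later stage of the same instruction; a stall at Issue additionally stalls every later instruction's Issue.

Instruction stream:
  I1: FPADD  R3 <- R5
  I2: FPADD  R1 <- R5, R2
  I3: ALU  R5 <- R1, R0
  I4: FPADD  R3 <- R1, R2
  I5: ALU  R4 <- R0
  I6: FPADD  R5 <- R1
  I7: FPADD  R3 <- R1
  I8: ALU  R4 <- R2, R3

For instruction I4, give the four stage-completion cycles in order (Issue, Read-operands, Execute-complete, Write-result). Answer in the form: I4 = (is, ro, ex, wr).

I4 = (13, 14, 17, 18)

t=1  I1→FPADD
t=2  I1 RO
t=5  I1 EX
t=6  I1 WR R3
t=7  I2→FPADD
t=8  I2 RO, I3→ALU
t=11  I2 EX
t=12  I2 WR R1
t=13  I3 RO, I4→FPADD
t=14  I3 EX, I4 RO
t=15  I3 WR R5
t=16  I5→ALU
t=17  I4 EX, I5 RO
t=18  I4 WR R3, I5 EX
t=19  I5 WR R4, I6→FPADD
t=20  I6 RO
t=23  I6 EX
t=24  I6 WR R5
t=25  I7→FPADD
t=26  I7 RO, I8→ALU
t=29  I7 EX
t=30  I7 WR R3
t=31  I8 RO
t=32  I8 EX
t=33  I8 WR R4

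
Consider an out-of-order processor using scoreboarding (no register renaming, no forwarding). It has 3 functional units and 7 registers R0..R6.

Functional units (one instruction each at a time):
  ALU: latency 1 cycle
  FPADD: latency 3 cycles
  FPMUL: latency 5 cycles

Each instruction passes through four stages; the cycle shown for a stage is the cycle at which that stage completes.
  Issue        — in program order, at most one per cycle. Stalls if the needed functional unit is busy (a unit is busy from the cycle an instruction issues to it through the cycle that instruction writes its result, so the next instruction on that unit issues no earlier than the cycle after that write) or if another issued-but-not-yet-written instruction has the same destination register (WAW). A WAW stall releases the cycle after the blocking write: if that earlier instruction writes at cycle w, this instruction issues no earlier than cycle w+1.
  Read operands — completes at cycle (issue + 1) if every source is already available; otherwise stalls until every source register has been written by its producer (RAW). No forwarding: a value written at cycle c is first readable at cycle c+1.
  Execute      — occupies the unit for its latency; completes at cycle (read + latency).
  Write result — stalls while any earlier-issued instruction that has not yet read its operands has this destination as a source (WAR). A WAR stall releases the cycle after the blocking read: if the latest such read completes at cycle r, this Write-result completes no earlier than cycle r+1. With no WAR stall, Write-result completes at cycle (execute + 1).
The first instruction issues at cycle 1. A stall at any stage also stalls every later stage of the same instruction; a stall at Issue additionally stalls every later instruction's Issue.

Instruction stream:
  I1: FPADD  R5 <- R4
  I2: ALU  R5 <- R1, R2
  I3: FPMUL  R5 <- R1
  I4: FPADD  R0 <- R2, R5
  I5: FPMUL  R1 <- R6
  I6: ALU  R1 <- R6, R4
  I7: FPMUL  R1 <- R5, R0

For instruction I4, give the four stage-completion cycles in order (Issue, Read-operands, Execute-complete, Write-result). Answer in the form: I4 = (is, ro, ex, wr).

  I1 | 1 | 2 | 5 | 6
  I2 | 7 | 8 | 9 | 10   WAW R5: wait I1 write@6
  I3 | 11 | 12 | 17 | 18   WAW R5: wait I2 write@10
  I4 | 12 | 19 | 22 | 23   RAW R5: wait I3 write@18
  I5 | 19 | 20 | 25 | 26   struct: FPMUL busy until I3 writes@18
  I6 | 27 | 28 | 29 | 30   WAW R1: wait I5 write@26
  I7 | 31 | 32 | 37 | 38   WAW R1: wait I6 write@30

I4 = (12, 19, 22, 23)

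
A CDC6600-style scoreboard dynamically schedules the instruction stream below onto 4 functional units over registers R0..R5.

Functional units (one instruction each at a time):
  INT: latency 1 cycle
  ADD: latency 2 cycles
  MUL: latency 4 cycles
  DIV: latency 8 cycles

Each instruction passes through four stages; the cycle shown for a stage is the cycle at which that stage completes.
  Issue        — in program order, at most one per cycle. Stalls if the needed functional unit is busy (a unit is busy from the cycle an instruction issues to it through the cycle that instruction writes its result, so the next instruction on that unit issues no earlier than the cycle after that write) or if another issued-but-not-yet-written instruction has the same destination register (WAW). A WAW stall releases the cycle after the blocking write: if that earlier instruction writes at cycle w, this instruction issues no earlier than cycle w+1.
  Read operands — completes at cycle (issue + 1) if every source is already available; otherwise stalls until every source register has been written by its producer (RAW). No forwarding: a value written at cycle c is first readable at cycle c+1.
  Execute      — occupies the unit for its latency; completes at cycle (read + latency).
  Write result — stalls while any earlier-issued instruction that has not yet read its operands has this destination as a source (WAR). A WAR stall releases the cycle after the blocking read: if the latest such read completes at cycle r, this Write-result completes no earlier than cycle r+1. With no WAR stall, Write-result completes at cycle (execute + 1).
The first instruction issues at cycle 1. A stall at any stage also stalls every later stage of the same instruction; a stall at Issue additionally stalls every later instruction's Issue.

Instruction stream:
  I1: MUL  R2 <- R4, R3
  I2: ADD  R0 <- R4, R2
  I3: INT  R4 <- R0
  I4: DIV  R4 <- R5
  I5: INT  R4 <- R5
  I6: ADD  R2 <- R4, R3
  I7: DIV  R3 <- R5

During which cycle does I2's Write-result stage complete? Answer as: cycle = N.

[1] I1 issues→MUL
[2] I1 reads, I2 issues→ADD
[3] I3 issues→INT
[6] I1 exec-done
[7] I1 writes R2
[8] I2 reads
[10] I2 exec-done
[11] I2 writes R0
[12] I3 reads
[13] I3 exec-done
[14] I3 writes R4
[15] I4 issues→DIV
[16] I4 reads
[24] I4 exec-done
[25] I4 writes R4
[26] I5 issues→INT
[27] I5 reads, I6 issues→ADD
[28] I5 exec-done, I7 issues→DIV
[29] I5 writes R4, I7 reads
[30] I6 reads
[32] I6 exec-done
[33] I6 writes R2
[37] I7 exec-done
[38] I7 writes R3

cycle = 11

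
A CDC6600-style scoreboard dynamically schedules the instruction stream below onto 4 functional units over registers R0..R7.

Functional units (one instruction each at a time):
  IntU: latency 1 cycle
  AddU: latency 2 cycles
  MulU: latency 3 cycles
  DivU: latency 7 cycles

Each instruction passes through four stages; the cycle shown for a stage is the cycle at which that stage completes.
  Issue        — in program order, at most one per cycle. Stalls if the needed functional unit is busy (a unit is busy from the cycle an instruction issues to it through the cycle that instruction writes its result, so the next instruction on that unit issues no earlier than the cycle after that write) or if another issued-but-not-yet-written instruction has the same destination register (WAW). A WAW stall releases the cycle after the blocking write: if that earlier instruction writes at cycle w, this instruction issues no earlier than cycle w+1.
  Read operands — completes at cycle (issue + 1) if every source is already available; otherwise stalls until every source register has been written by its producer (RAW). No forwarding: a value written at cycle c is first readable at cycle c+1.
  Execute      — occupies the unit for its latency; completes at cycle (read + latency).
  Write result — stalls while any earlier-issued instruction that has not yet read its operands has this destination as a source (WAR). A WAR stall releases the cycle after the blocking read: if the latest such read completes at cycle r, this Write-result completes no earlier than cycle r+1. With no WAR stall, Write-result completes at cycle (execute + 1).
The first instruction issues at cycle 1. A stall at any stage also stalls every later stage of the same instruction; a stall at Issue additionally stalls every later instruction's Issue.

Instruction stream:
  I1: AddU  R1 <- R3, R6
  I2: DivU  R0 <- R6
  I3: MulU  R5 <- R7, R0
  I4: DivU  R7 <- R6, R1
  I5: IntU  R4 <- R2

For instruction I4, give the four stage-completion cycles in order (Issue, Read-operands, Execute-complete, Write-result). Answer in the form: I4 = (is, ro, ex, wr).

I4 = (12, 13, 20, 21)

t=1  I1 issues→AddU
t=2  I1 reads · I2 issues→DivU
t=3  I2 reads · I3 issues→MulU
t=4  I1 exec-done
t=5  I1 writes R1
t=10  I2 exec-done
t=11  I2 writes R0
t=12  I3 reads · I4 issues→DivU
t=13  I4 reads · I5 issues→IntU
t=14  I5 reads
t=15  I3 exec-done · I5 exec-done
t=16  I3 writes R5 · I5 writes R4
t=20  I4 exec-done
t=21  I4 writes R7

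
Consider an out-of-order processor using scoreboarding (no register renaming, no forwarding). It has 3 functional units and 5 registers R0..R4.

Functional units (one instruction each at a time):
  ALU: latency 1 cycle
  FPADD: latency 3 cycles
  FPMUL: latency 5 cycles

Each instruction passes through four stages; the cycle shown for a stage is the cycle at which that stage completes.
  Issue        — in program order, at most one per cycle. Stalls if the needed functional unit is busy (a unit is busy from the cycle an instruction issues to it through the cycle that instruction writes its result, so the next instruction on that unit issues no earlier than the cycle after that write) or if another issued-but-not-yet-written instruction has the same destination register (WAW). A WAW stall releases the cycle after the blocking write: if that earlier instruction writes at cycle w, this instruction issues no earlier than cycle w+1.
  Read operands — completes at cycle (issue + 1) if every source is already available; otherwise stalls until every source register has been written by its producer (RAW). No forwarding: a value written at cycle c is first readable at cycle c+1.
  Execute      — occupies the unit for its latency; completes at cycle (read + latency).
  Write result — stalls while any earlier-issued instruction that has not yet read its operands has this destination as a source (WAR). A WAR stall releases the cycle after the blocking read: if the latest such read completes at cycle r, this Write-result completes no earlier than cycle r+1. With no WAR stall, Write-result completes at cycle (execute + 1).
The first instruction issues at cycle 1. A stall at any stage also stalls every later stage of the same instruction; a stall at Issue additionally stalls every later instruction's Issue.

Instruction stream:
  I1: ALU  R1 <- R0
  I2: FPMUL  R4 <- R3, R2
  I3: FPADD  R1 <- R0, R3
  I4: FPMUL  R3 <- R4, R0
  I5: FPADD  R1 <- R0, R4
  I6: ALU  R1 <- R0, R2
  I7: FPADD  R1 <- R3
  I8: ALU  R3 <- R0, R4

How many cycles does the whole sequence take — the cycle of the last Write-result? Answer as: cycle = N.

  I1 | 1 | 2 | 3 | 4
  I2 | 2 | 3 | 8 | 9
  I3 | 5 | 6 | 9 | 10   WAW R1: wait I1 write@4
  I4 | 10 | 11 | 16 | 17   struct: FPMUL busy until I2 writes@9
  I5 | 11 | 12 | 15 | 16
  I6 | 17 | 18 | 19 | 20   WAW R1: wait I5 write@16
  I7 | 21 | 22 | 25 | 26   WAW R1: wait I6 write@20
  I8 | 22 | 23 | 24 | 25

cycle = 26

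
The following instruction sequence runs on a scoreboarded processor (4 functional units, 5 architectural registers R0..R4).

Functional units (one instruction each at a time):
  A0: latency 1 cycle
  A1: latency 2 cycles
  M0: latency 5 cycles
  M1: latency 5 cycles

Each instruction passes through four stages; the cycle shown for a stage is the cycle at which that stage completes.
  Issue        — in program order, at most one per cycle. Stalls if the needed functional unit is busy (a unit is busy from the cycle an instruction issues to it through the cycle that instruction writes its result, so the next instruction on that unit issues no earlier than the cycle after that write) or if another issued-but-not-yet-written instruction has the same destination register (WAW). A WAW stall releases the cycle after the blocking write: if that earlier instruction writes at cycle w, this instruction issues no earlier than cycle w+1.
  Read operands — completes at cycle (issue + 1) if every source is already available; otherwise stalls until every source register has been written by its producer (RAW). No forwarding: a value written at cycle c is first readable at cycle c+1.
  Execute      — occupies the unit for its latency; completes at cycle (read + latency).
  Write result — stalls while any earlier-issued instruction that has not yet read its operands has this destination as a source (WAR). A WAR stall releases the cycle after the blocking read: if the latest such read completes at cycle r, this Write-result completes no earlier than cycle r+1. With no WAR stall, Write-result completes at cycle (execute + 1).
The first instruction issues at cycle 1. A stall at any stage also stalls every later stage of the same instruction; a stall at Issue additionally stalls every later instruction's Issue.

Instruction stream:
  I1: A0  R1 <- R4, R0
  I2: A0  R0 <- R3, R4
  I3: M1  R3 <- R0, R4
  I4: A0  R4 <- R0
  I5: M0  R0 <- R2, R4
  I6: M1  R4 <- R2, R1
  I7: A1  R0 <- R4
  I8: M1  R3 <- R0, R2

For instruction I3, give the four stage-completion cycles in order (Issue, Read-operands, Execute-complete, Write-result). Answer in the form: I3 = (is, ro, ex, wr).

  I1 | 1 | 2 | 3 | 4
  I2 | 5 | 6 | 7 | 8   struct: A0 busy until I1 writes@4
  I3 | 6 | 9 | 14 | 15   RAW R0: wait I2 write@8
  I4 | 9 | 10 | 11 | 12   struct: A0 busy until I2 writes@8
  I5 | 10 | 13 | 18 | 19   RAW R4: wait I4 write@12
  I6 | 16 | 17 | 22 | 23   struct: M1 busy until I3 writes@15
  I7 | 20 | 24 | 26 | 27   WAW R0: wait I5 write@19 · RAW R4: wait I6 write@23
  I8 | 24 | 28 | 33 | 34   struct: M1 busy until I6 writes@23 · RAW R0: wait I7 write@27

I3 = (6, 9, 14, 15)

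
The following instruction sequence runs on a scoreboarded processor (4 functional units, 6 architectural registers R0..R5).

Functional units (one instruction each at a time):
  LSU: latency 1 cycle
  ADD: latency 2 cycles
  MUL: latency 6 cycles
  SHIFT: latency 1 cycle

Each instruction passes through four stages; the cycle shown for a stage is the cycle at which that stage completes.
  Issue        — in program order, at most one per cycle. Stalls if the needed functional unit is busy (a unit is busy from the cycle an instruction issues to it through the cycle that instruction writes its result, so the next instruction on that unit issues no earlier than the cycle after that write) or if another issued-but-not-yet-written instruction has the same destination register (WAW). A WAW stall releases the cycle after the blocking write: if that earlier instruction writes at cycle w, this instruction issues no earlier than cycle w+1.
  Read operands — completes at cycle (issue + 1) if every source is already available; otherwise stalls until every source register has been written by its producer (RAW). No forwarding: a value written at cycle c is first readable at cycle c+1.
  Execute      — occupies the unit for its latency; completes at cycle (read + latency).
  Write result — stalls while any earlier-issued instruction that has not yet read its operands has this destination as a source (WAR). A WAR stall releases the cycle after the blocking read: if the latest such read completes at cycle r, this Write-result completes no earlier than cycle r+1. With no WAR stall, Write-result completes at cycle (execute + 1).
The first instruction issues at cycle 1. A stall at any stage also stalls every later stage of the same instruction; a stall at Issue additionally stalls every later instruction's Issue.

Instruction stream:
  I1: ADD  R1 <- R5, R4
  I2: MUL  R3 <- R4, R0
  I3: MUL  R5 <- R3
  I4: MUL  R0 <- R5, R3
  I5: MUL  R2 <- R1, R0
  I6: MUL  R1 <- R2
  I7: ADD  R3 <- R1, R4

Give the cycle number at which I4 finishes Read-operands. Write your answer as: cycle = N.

cycle = 21

  I1 | 1 | 2 | 4 | 5
  I2 | 2 | 3 | 9 | 10
  I3 | 11 | 12 | 18 | 19   struct: MUL busy until I2 writes@10
  I4 | 20 | 21 | 27 | 28   struct: MUL busy until I3 writes@19
  I5 | 29 | 30 | 36 | 37   struct: MUL busy until I4 writes@28
  I6 | 38 | 39 | 45 | 46   struct: MUL busy until I5 writes@37
  I7 | 39 | 47 | 49 | 50   RAW R1: wait I6 write@46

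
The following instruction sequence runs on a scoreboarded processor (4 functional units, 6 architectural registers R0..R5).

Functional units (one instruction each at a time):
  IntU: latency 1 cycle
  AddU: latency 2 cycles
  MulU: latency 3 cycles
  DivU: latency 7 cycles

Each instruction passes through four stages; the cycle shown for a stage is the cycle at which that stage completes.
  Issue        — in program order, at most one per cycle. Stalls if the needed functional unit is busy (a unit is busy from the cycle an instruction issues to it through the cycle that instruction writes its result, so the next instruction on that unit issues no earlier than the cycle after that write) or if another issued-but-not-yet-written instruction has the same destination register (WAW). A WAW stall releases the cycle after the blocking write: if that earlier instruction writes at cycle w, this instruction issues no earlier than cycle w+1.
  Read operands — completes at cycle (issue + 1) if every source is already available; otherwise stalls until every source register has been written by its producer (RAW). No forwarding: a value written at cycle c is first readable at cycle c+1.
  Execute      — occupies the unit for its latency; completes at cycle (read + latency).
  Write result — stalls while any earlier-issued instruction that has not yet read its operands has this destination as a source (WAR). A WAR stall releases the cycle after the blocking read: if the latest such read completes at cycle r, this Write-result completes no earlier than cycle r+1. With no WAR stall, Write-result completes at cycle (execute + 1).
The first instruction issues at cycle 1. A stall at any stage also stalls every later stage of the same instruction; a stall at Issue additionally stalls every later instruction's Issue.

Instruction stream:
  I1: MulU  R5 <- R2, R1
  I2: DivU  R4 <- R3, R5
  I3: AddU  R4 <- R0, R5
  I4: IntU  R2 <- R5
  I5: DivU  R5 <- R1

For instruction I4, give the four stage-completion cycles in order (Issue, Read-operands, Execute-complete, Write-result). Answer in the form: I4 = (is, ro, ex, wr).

I4 = (17, 18, 19, 20)

cycle 1: I1→MulU
cycle 2: I1 RO | I2→DivU
cycle 5: I1 EX
cycle 6: I1 WR R5
cycle 7: I2 RO
cycle 14: I2 EX
cycle 15: I2 WR R4
cycle 16: I3→AddU
cycle 17: I3 RO | I4→IntU
cycle 18: I4 RO | I5→DivU
cycle 19: I3 EX | I4 EX | I5 RO
cycle 20: I3 WR R4 | I4 WR R2
cycle 26: I5 EX
cycle 27: I5 WR R5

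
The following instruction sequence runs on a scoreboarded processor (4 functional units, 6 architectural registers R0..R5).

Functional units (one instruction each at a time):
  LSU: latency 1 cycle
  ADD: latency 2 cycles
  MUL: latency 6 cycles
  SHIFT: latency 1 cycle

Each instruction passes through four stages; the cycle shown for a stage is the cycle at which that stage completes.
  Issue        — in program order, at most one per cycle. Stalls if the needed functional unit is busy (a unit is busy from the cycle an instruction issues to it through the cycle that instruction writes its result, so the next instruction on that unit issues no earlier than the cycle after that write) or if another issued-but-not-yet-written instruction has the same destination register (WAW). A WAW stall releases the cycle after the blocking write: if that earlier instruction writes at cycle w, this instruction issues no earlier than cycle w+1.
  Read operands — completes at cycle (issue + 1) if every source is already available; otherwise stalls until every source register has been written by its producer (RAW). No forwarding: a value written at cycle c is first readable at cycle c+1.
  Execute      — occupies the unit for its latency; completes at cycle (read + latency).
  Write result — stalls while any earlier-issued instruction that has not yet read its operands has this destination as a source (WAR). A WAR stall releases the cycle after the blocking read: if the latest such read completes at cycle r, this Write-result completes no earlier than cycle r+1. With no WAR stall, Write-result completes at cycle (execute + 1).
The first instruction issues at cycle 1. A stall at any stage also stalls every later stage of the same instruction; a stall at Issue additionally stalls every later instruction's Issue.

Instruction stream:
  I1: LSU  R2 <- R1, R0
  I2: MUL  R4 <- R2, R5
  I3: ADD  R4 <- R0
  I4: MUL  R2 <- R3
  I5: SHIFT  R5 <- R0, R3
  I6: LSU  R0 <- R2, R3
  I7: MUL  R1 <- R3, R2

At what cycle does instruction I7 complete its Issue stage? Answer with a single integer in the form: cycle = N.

[1] issue I1 (LSU)
[2] I1 read-ops | issue I2 (MUL)
[3] I1 finished on LSU
[4] I1→R2
[5] I2 read-ops
[11] I2 finished on MUL
[12] I2→R4
[13] issue I3 (ADD)
[14] I3 read-ops | issue I4 (MUL)
[15] I4 read-ops | issue I5 (SHIFT)
[16] I3 finished on ADD | I5 read-ops | issue I6 (LSU)
[17] I3→R4 | I5 finished on SHIFT
[18] I5→R5
[21] I4 finished on MUL
[22] I4→R2
[23] I6 read-ops | issue I7 (MUL)
[24] I6 finished on LSU | I7 read-ops
[25] I6→R0
[30] I7 finished on MUL
[31] I7→R1

cycle = 23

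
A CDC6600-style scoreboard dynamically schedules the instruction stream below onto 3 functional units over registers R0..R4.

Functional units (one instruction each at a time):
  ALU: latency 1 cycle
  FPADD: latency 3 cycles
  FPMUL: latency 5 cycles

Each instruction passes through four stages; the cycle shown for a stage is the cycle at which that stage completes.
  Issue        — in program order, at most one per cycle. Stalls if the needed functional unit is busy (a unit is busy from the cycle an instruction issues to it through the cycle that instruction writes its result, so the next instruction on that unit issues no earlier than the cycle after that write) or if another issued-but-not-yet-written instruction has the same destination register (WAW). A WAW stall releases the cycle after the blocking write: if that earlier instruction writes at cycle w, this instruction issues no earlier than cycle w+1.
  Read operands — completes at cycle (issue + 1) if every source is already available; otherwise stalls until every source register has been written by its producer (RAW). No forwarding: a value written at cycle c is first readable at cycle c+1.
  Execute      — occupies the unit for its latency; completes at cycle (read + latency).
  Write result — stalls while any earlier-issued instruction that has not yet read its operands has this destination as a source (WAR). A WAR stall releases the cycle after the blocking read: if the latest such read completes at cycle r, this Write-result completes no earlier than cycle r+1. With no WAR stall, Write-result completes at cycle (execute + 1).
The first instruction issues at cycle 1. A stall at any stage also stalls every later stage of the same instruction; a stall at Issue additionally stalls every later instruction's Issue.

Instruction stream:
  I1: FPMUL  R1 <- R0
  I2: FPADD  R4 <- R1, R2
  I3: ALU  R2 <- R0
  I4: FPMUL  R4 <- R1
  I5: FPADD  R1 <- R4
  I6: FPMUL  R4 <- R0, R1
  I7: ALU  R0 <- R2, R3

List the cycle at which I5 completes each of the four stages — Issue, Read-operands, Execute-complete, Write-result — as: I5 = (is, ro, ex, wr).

I1  is:1  ro:2  ex:7  wr:8
I2  is:2  ro:9  ex:12  wr:13  — RAW R1: wait I1 write@8
I3  is:3  ro:4  ex:5  wr:10  — WAR R2: wait I2 read@9
I4  is:14  ro:15  ex:20  wr:21  — WAW R4: wait I2 write@13
I5  is:15  ro:22  ex:25  wr:26  — RAW R4: wait I4 write@21
I6  is:22  ro:27  ex:32  wr:33  — struct: FPMUL busy until I4 writes@21, RAW R1: wait I5 write@26
I7  is:23  ro:24  ex:25  wr:28  — WAR R0: wait I6 read@27

I5 = (15, 22, 25, 26)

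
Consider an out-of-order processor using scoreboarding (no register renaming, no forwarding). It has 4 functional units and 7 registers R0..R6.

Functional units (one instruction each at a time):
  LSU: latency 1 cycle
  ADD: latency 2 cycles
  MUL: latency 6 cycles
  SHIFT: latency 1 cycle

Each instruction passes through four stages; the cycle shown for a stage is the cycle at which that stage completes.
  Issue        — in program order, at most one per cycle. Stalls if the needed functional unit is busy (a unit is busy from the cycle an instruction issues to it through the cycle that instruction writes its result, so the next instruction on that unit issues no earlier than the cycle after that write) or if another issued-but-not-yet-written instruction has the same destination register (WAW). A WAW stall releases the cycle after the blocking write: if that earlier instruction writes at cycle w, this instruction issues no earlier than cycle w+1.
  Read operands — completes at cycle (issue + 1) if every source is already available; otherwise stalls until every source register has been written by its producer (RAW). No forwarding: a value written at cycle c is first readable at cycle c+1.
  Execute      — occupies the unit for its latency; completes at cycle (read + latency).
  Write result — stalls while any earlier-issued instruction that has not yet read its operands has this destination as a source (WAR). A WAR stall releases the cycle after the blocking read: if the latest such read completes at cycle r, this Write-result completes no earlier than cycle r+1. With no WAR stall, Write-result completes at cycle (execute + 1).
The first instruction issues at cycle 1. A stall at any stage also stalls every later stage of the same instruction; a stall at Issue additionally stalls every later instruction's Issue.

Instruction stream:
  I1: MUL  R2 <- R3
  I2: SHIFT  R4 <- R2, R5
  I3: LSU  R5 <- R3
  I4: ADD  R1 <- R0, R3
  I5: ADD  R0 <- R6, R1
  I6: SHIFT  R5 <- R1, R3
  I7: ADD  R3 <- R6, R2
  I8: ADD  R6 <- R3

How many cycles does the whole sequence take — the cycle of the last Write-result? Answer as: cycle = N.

cycle = 23

cycle 1: issue I1 (MUL)
cycle 2: I1 read-ops; issue I2 (SHIFT)
cycle 3: issue I3 (LSU)
cycle 4: I3 read-ops; issue I4 (ADD)
cycle 5: I3 finished on LSU; I4 read-ops
cycle 7: I4 finished on ADD
cycle 8: I1 finished on MUL; I4→R1
cycle 9: I1→R2; issue I5 (ADD)
cycle 10: I2 read-ops; I5 read-ops
cycle 11: I2 finished on SHIFT; I3→R5
cycle 12: I2→R4; I5 finished on ADD
cycle 13: I5→R0; issue I6 (SHIFT)
cycle 14: I6 read-ops; issue I7 (ADD)
cycle 15: I6 finished on SHIFT; I7 read-ops
cycle 16: I6→R5
cycle 17: I7 finished on ADD
cycle 18: I7→R3
cycle 19: issue I8 (ADD)
cycle 20: I8 read-ops
cycle 22: I8 finished on ADD
cycle 23: I8→R6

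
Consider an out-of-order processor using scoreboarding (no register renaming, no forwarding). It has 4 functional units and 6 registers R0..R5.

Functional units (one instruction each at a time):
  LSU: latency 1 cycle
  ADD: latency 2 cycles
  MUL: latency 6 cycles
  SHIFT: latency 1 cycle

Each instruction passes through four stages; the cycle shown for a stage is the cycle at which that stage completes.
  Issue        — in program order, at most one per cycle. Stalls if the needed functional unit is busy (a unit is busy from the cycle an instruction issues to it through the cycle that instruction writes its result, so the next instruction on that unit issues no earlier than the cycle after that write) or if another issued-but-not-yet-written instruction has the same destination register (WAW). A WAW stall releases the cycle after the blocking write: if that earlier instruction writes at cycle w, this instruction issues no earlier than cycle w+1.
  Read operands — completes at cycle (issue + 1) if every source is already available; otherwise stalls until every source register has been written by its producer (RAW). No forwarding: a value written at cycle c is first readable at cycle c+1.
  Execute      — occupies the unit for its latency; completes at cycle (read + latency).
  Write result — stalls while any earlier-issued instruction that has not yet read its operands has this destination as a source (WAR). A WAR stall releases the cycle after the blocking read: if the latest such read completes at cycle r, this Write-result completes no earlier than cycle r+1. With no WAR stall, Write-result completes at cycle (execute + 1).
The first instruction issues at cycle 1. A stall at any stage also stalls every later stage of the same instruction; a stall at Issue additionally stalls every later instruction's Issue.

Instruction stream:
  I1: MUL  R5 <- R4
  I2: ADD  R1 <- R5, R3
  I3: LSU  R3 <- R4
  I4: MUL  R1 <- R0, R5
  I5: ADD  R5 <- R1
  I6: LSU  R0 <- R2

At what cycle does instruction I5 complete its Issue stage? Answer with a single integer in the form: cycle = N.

[1] I1 issues→MUL
[2] I1 reads; I2 issues→ADD
[3] I3 issues→LSU
[4] I3 reads
[5] I3 exec-done
[8] I1 exec-done
[9] I1 writes R5
[10] I2 reads
[11] I3 writes R3
[12] I2 exec-done
[13] I2 writes R1
[14] I4 issues→MUL
[15] I4 reads; I5 issues→ADD
[16] I6 issues→LSU
[17] I6 reads
[18] I6 exec-done
[19] I6 writes R0
[21] I4 exec-done
[22] I4 writes R1
[23] I5 reads
[25] I5 exec-done
[26] I5 writes R5

cycle = 15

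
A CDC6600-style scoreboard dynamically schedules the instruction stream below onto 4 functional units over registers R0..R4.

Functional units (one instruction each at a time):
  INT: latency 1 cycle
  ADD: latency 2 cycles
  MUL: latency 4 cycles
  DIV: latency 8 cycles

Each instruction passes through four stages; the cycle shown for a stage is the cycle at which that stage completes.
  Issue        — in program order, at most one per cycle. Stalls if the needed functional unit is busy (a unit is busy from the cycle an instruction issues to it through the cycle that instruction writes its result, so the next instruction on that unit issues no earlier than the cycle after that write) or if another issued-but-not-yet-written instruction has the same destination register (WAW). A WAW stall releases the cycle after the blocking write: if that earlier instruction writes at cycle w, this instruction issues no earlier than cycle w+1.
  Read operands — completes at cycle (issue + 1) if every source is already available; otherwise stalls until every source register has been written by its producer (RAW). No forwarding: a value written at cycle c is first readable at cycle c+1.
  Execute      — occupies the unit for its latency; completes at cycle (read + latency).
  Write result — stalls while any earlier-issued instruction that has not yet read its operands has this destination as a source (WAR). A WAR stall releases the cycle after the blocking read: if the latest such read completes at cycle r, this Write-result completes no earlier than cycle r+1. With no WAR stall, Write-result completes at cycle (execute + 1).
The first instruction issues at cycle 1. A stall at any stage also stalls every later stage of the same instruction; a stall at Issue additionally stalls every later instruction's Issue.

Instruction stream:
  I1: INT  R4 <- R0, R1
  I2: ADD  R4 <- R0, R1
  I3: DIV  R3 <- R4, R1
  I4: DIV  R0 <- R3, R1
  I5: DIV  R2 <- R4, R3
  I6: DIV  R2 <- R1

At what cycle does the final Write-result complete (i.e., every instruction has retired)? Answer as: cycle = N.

[1] issue I1 (INT)
[2] I1 read-ops
[3] I1 finished on INT
[4] I1→R4
[5] issue I2 (ADD)
[6] I2 read-ops; issue I3 (DIV)
[8] I2 finished on ADD
[9] I2→R4
[10] I3 read-ops
[18] I3 finished on DIV
[19] I3→R3
[20] issue I4 (DIV)
[21] I4 read-ops
[29] I4 finished on DIV
[30] I4→R0
[31] issue I5 (DIV)
[32] I5 read-ops
[40] I5 finished on DIV
[41] I5→R2
[42] issue I6 (DIV)
[43] I6 read-ops
[51] I6 finished on DIV
[52] I6→R2

cycle = 52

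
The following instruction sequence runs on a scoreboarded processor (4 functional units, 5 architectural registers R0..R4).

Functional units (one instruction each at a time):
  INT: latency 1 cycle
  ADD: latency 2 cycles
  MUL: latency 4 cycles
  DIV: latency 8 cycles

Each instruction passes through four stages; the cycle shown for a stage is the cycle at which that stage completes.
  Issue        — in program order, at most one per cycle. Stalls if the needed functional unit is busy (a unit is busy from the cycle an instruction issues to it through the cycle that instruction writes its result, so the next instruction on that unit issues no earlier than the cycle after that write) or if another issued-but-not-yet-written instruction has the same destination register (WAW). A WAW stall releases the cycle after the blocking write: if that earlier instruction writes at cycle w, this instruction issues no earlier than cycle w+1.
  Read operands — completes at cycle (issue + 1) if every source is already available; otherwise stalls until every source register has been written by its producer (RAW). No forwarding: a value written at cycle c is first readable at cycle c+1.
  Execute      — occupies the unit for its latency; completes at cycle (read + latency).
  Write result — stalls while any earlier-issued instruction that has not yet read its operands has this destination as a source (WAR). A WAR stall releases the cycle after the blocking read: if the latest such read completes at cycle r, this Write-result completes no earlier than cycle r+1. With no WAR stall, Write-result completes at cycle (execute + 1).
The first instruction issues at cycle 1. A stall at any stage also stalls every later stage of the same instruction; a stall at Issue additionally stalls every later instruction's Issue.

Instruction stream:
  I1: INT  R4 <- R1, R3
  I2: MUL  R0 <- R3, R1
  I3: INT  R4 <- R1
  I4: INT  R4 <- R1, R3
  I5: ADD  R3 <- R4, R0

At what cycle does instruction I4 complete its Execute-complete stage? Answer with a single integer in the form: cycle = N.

I1: IS=1 RO=2 EX=3 WR=4
I2: IS=2 RO=3 EX=7 WR=8
I3: IS=5 RO=6 EX=7 WR=8  [struct: INT busy until I1 writes@4]
I4: IS=9 RO=10 EX=11 WR=12  [struct: INT busy until I3 writes@8]
I5: IS=10 RO=13 EX=15 WR=16  [RAW R4: wait I4 write@12]

cycle = 11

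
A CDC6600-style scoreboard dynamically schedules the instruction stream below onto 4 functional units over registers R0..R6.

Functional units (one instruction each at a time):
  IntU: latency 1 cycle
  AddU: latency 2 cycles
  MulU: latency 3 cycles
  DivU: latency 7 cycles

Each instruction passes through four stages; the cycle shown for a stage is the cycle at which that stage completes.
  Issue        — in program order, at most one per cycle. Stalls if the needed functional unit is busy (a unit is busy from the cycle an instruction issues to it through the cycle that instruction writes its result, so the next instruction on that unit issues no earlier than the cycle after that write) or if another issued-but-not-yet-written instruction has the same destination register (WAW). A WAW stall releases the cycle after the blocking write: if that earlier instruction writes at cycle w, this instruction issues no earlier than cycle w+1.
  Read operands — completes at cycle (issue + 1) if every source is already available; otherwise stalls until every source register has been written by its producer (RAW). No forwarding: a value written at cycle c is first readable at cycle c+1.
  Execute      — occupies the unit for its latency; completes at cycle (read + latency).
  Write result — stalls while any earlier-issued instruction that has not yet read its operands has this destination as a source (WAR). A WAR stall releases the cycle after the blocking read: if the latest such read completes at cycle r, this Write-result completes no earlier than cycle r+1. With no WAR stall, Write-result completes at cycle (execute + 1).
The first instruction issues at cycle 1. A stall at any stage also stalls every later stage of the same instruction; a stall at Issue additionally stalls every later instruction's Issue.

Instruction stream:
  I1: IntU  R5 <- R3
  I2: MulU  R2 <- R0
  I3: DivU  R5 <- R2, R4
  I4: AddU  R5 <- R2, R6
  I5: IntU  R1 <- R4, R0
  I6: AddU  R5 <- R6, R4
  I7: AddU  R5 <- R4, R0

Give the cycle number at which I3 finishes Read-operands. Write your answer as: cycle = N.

I1  is:1  ro:2  ex:3  wr:4
I2  is:2  ro:3  ex:6  wr:7
I3  is:5  ro:8  ex:15  wr:16  — WAW R5: wait I1 write@4, RAW R2: wait I2 write@7
I4  is:17  ro:18  ex:20  wr:21  — WAW R5: wait I3 write@16
I5  is:18  ro:19  ex:20  wr:21
I6  is:22  ro:23  ex:25  wr:26  — struct: AddU busy until I4 writes@21
I7  is:27  ro:28  ex:30  wr:31  — struct: AddU busy until I6 writes@26

cycle = 8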